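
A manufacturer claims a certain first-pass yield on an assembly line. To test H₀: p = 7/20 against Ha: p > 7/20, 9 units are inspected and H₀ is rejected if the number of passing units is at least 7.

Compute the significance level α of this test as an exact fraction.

715658867/64000000000

The Type I error probability is α = P(S ≥ 7) computed under H₀, where S ~ Binomial(9, 7/20).
Adding the binomial terms for j = 7 through 9 with p = 7/20 yields 715658867/64000000000.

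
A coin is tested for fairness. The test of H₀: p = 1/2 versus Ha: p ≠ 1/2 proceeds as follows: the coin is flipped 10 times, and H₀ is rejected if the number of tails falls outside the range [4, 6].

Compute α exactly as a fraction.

11/32

Under H₀, K ~ Binomial(10, 1/2); α is the probability of landing in either tail, P(K ≤ 3) + P(K ≥ 7).
By symmetry, α = 2·P(K ≤ 3) = 2·(1 + 10 + 45 + 120)/1024 = 352/1024 = 11/32.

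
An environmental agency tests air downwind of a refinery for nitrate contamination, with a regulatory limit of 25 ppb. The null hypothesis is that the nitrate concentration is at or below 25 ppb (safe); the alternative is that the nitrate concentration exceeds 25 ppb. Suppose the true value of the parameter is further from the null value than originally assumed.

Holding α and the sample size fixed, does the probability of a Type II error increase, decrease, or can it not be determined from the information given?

A larger true effect moves the Ha sampling distribution further from the H₀ critical value, making rejection more likely when Ha is true.

It decreases.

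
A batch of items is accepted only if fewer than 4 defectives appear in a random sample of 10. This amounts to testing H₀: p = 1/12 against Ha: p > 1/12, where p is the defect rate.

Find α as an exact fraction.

34654379/5159780352

Under H₀, K ~ Binomial(10, 1/12); the Type I error rate is P(K ≥ 4).
Via the complement, α = 1 − Σ_{j=0}^{3} C(10,j)(1/12)^j(11/12)^{10-j} = 34654379/5159780352.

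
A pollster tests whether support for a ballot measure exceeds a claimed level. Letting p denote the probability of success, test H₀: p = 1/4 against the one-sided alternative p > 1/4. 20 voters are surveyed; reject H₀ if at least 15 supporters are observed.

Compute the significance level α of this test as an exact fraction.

α = P(reject H₀ | H₀ true) = P(Y ≥ 15 | p = 1/4), with Y ~ Binomial(20, 1/4).
Summing C(20,j)(1/4)^j(3/4)^{20−j} for j = 15,…,20 gives 1048117/274877906944.

1048117/274877906944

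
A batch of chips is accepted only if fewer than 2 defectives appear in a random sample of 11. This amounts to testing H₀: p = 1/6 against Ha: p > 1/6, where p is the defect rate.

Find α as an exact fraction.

12909191/22674816

Under H₀, K ~ Binomial(11, 1/6); the Type I error rate is P(K ≥ 2).
α = 1 − P(K ≤ 1) = 1 − 9765625/22674816 = 12909191/22674816.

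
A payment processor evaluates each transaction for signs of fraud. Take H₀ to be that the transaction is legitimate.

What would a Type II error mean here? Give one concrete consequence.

A Type II error would mean concluding that the transaction is legitimate (or at least failing to establish that the transaction is fraudulent) when in fact the transaction is fraudulent. Consequence: a fraudulent charge goes through and the bank absorbs the loss.

A Type II error is failing to reject H₀ when H₀ is false.
Here that means approving the transaction when actually the transaction is fraudulent.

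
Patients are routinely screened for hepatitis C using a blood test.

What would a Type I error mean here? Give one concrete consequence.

A Type I error would mean concluding that the patient has hepatitis C when in fact the patient does not have hepatitis C. Consequence: a healthy patient undergoes unnecessary, possibly invasive follow-up procedures.

With the conventional null hypothesis that the patient does not have hepatitis C:
A Type I error is rejecting H₀ when H₀ is true.
Here that means flagging the patient as positive and ordering follow-up testing when actually the patient does not have hepatitis C.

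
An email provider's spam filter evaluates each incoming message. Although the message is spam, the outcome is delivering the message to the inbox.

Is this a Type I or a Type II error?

Type II error

The null hypothesis here is that the message is legitimate (not spam).
'Delivering the message to the inbox' corresponds to failing to reject H₀.
H₀ was not rejected but H₀ is false — a Type II error (false negative).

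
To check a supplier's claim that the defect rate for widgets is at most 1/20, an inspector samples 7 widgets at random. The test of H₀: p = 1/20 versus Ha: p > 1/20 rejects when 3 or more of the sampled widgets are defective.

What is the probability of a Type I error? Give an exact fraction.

961803/256000000

α = P(reject H₀ | H₀ true) = P(S ≥ 3 | p = 1/20), S ~ Binomial(7, 1/20).
α = 1 − P(S ≤ 2) = 1 − 255038197/256000000 = 961803/256000000.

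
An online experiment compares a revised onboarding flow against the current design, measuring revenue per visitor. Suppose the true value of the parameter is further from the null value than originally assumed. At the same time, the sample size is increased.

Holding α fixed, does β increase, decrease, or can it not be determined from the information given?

The further the true parameter sits from the null value, the more of the Ha sampling distribution falls in the rejection region. More data shrinks sampling variability; the test statistic under Ha concentrates further from the null value, making rejection more likely. Both changes push β in the same direction.

It decreases.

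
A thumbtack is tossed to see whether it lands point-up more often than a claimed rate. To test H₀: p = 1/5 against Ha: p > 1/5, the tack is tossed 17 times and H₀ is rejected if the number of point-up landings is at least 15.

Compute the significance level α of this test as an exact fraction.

449/152587890625

Under H₀, Y ~ Binomial(17, 1/5), and α = P(Y ≥ 15).
Adding the binomial terms for j = 15 through 17 with p = 1/5 yields 449/152587890625.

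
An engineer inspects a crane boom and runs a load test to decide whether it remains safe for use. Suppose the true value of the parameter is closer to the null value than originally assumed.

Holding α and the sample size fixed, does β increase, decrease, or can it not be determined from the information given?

It increases.

A smaller true effect puts the Ha sampling distribution closer to H₀, so more of it falls in the non-rejection region.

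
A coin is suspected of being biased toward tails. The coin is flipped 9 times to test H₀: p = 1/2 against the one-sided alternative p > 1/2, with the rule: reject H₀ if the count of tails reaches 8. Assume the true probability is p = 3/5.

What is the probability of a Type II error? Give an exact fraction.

1815344/1953125

A Type II error is failing to reject when Ha holds: with p = 3/5, β = P(S ≤ 7).
Equivalently, β = 1 − P(S ≥ 8) = 1815344/1953125.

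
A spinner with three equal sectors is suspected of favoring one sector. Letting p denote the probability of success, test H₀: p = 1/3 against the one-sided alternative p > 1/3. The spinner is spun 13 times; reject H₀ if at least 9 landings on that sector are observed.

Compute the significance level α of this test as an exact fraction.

α = P(reject H₀ | H₀ true) = P(S ≥ 9 | p = 1/3), with S ~ Binomial(13, 1/3).
Summing C(13,j)(1/3)^j(2/3)^{13−j} for j = 9,…,13 gives 521/59049.

521/59049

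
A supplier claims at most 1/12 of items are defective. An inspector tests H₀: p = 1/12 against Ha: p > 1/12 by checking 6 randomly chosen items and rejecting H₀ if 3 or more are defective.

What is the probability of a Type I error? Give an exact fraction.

Under H₀, K ~ Binomial(6, 1/12); the Type I error rate is P(K ≥ 3).
Via the complement, α = 1 − Σ_{j=0}^{2} C(6,j)(1/12)^j(11/12)^{6-j} = 14251/1492992.

14251/1492992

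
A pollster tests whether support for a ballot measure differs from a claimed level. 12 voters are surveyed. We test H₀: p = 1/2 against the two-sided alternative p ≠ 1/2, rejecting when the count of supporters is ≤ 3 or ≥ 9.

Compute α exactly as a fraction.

299/2048

Under H₀, S ~ Binomial(12, 1/2); α is the probability of landing in either tail, P(S ≤ 3) + P(S ≥ 9).
Each tail has probability (1 + 12 + 66 + 220)/4096; doubling gives α = 598/4096 = 299/2048.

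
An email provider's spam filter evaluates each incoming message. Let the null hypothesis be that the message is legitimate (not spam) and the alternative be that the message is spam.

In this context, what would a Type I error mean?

A Type I error is rejecting H₀ when H₀ is true.
Here that means sending the message to the spam folder when actually the message is legitimate (not spam).

A Type I error would mean concluding that the message is spam when in fact the message is legitimate (not spam).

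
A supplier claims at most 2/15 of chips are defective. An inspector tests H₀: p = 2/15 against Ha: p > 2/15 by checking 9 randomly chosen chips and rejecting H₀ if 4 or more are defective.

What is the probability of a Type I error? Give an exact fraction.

876304928/38443359375

Under H₀, K ~ Binomial(9, 2/15); the Type I error rate is P(K ≥ 4).
Computing the lower-tail complement: 1 − 37567054447/38443359375 = 876304928/38443359375.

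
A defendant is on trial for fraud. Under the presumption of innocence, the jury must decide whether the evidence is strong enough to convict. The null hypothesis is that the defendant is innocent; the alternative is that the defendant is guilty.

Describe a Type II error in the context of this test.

A Type II error is failing to reject H₀ when H₀ is false.
Here that means acquitting the defendant when actually the defendant is guilty.

A Type II error would mean concluding that the defendant is innocent (or at least failing to establish that the defendant is guilty) when in fact the defendant is guilty.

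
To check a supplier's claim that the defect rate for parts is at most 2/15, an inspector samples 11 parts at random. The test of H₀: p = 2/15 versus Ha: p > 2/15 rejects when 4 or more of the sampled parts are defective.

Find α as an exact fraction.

27663615392/576650390625

α = P(reject H₀ | H₀ true) = P(Y ≥ 4 | p = 2/15), Y ~ Binomial(11, 2/15).
α = 1 − P(Y ≤ 3) = 1 − 548986775233/576650390625 = 27663615392/576650390625.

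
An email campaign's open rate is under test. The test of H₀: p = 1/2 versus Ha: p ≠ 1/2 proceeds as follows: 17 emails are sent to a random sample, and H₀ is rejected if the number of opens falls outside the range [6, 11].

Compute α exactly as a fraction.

4701/32768

α = P(Y ≤ 5 or Y ≥ 12 | p = 1/2), Y ~ Binomial(17, 1/2).
By symmetry, α = 2·P(Y ≤ 5) = 2·(1 + 17 + 136 + 680 + 2380 + 6188)/131072 = 18804/131072 = 4701/32768.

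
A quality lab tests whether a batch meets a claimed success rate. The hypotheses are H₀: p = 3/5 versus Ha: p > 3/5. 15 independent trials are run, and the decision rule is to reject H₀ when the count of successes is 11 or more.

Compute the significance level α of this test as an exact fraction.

The Type I error probability is α = P(Y ≥ 11) computed under H₀, where Y ~ Binomial(15, 3/5).
Summing C(15,j)(3/5)^j(2/5)^{15−j} for j = 11,…,15 gives 6630789357/30517578125.

6630789357/30517578125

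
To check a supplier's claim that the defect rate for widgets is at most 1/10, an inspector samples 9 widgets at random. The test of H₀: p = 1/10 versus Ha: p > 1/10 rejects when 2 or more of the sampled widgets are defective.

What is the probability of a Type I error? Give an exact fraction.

α = P(reject H₀ | H₀ true) = P(K ≥ 2 | p = 1/10), K ~ Binomial(9, 1/10).
Computing the lower-tail complement: 1 − 387420489/500000000 = 112579511/500000000.

112579511/500000000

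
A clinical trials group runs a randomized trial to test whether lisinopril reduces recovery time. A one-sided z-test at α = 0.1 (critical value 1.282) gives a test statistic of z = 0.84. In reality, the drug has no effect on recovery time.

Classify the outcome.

The conventional null hypothesis is that the drug has no effect on recovery time.
Since z = 0.84 ≤ z* = 1.282, H₀ is not rejected.
H₀ is true (actually the drug has no effect on recovery time).
The decision matches the true state — no error.

No error — this is a correct decision.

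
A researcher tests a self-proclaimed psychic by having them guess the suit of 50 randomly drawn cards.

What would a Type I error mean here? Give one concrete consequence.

A Type I error would mean concluding that the subject performs better than chance when in fact the subject is guessing at random (p = 1/4). Consequence: a lucky guesser is credited with psychic ability.

With the conventional null hypothesis that the subject is guessing at random (p = 1/4):
A Type I error is rejecting H₀ when H₀ is true.
Here that means concluding the subject has some ability beyond chance when actually the subject is guessing at random (p = 1/4).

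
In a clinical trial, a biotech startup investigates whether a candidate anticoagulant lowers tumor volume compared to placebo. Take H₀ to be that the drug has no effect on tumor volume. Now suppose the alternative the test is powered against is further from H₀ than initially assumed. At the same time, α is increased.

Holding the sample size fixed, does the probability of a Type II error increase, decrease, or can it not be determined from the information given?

It decreases.

The further the true parameter sits from the null value, the more of the Ha sampling distribution falls in the rejection region. With a larger α the critical value moves toward the center, so more of the Ha sampling distribution lies in the rejection region. Both changes push β in the same direction.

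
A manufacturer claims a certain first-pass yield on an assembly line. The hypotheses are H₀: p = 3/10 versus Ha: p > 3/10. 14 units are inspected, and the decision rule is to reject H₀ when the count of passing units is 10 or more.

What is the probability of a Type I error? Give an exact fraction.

α = P(reject H₀ | H₀ true) = P(K ≥ 10 | p = 3/10), with K ~ Binomial(14, 3/10).
Adding the binomial terms for j = 10 through 14 with p = 3/10 yields 33313260987/20000000000000.

33313260987/20000000000000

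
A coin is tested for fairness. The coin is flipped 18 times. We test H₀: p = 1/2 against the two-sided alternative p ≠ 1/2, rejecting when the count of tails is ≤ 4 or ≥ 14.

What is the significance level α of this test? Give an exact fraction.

253/8192

Under H₀, X ~ Binomial(18, 1/2); α is the probability of landing in either tail, P(X ≤ 4) + P(X ≥ 14).
The two tails are symmetric, so α = 2·(1 + 18 + 153 + 816 + 3060)/2^18 = 8096/262144 = 253/8192.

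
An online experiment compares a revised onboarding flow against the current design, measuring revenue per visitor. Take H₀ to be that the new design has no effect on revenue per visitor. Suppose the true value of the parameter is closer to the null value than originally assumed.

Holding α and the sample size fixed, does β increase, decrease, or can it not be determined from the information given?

It increases.

A smaller departure from H₀ means the test statistic under Ha is distributed closer to where it would be under H₀; rejection becomes less likely.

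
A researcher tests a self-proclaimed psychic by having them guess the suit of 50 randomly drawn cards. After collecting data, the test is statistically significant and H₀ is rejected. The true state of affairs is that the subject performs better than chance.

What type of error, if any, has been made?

No error — this is a correct decision.

The conventional null hypothesis here is that the subject is guessing at random (p = 1/4).
The test rejected a false H₀ — the decision matches the true state.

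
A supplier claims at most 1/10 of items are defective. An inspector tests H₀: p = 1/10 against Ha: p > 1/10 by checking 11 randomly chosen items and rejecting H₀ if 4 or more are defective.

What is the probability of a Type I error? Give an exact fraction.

46336903/2500000000

The significance level is the probability, assuming p = 1/10, of seeing 4 or more defectives in 11 draws.
α = 1 − P(X ≤ 3) = 1 − 2453663097/2500000000 = 46336903/2500000000.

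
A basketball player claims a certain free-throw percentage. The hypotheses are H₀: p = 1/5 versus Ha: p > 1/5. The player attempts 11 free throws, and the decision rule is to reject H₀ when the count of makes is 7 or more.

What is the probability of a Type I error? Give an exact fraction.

19193/9765625

Under H₀, Y ~ Binomial(11, 1/5), and α = P(Y ≥ 7).
P(Y ≥ 7) = Σ_{j=7}^{11} C(11,j)·(1/5)^j·(4/5)^{11-j} = 19193/9765625.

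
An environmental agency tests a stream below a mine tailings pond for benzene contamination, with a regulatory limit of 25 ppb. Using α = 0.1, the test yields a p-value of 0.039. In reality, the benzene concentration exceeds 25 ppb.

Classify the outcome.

The conventional null hypothesis is that the benzene concentration is at or below 25 ppb (safe).
Since p = 0.039 < α = 0.1, H₀ is rejected.
H₀ is false (actually the benzene concentration exceeds 25 ppb).
The decision matches the true state — no error.

No error (correct decision).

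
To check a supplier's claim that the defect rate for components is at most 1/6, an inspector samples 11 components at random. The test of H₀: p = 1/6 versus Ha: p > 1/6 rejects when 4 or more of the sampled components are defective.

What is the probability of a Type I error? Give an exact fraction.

1444669/15116544

The significance level is the probability, assuming p = 1/6, of seeing 4 or more defectives in 11 draws.
Via the complement, α = 1 − Σ_{j=0}^{3} C(11,j)(1/6)^j(5/6)^{11-j} = 1444669/15116544.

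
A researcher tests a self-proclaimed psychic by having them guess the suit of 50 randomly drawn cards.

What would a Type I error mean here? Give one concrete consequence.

A Type I error would mean concluding that the subject performs better than chance when in fact the subject is guessing at random (p = 1/4). Consequence: a lucky guesser is credited with psychic ability.

With the conventional null hypothesis that the subject is guessing at random (p = 1/4):
A Type I error is rejecting H₀ when H₀ is true.
Here that means concluding the subject has some ability beyond chance when actually the subject is guessing at random (p = 1/4).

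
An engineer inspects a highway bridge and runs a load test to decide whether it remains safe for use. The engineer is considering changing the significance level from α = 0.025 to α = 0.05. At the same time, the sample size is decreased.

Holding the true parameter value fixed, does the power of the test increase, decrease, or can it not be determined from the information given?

The first change alone would make β decrease; the second alone would make β increase. Which effect dominates depends on the magnitudes, which are not given.
Since power = 1 − β, the effect on power is likewise indeterminate.

Cannot be determined from the information given.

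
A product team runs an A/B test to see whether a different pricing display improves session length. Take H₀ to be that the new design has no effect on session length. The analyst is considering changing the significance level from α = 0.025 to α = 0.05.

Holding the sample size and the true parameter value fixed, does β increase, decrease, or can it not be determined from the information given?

It decreases.

Relaxing α lowers the evidence threshold; under Ha, outcomes that previously fell short now trigger rejection.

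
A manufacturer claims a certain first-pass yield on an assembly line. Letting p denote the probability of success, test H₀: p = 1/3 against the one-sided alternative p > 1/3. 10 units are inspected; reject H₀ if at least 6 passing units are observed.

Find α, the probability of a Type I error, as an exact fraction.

α = P(reject H₀ | H₀ true) = P(X ≥ 6 | p = 1/3), with X ~ Binomial(10, 1/3).
Summing C(10,j)(1/3)^j(2/3)^{10−j} for j = 6,…,10 gives 1507/19683.

1507/19683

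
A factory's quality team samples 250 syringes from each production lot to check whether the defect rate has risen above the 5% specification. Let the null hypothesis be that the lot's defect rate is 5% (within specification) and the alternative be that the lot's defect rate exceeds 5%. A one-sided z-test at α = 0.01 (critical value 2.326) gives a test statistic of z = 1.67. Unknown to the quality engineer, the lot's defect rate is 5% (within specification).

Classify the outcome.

Since z = 1.67 ≤ z* = 2.326, H₀ is not rejected.
H₀ is true (actually the lot's defect rate is 5% (within specification)).
The decision matches the true state — no error.

No error (correct decision).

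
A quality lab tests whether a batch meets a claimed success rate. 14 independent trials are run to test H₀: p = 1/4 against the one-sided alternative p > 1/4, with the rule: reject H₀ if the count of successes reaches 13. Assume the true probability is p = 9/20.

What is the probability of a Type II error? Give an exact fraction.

Under the alternative p = 9/20, X ~ Binomial(14, 9/20); β is the probability the test does not reject, P(X < 13).
Summing C(14,j)·(9/20)^j·(11/20)^{14-j} for j = 0..12 gives 1637985675869982373/1638400000000000000.

1637985675869982373/1638400000000000000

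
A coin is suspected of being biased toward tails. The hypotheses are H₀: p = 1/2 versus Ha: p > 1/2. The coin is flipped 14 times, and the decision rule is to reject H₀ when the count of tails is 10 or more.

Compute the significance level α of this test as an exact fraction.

1471/16384

Under H₀, S ~ Binomial(14, 1/2), and α = P(S ≥ 10).
P(S ≥ 10) = [C(14,10) + C(14,11) + C(14,12) + C(14,13) + C(14,14)] / 2^14 = (1001 + 364 + 91 + 14 + 1) / 16384 = 1471/16384.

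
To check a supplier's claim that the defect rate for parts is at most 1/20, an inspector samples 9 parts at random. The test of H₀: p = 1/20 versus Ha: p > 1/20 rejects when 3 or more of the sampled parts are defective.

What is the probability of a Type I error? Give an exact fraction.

Under H₀, S ~ Binomial(9, 1/20); the Type I error rate is P(S ≥ 3).
α = 1 − P(S ≤ 2) = 1 − 63464893469/64000000000 = 535106531/64000000000.

535106531/64000000000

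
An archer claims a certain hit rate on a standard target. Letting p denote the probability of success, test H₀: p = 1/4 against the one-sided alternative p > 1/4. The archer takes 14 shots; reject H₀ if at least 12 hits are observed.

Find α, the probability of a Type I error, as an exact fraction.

The Type I error probability is α = P(X ≥ 12) computed under H₀, where X ~ Binomial(14, 1/4).
Summing C(14,j)(1/4)^j(3/4)^{14−j} for j = 12,…,14 gives 431/134217728.

431/134217728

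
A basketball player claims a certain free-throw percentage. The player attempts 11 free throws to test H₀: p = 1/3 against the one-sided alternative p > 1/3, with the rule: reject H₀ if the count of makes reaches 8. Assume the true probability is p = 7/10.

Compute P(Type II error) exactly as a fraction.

1076094153/2500000000

β = P(fail to reject H₀ | Ha true) = P(K ≤ 7 | p = 7/10), K ~ Binomial(11, 7/10).
Adding the binomial probabilities P(K=0)+…+P(K=7) at p = 7/10 gives 1076094153/2500000000.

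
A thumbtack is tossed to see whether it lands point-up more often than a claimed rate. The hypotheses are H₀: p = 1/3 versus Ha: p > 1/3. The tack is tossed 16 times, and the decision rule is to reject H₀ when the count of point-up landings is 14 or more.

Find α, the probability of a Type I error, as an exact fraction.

The Type I error probability is α = P(K ≥ 14) computed under H₀, where K ~ Binomial(16, 1/3).
P(K ≥ 14) = Σ_{j=14}^{16} C(16,j)·(1/3)^j·(2/3)^{16-j} = 19/1594323.

19/1594323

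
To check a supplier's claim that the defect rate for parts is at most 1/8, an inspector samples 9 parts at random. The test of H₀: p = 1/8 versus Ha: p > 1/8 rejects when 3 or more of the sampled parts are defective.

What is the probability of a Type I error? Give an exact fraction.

3083341/33554432

α = P(reject H₀ | H₀ true) = P(Y ≥ 3 | p = 1/8), Y ~ Binomial(9, 1/8).
α = 1 − P(Y ≤ 2) = 1 − 30471091/33554432 = 3083341/33554432.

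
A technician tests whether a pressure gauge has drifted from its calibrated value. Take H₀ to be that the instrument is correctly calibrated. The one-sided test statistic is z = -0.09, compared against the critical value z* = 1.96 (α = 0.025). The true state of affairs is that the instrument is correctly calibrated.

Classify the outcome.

No error (correct decision).

Since z = -0.09 ≤ z* = 1.96, H₀ is not rejected.
H₀ is true (actually the instrument is correctly calibrated).
The decision matches the true state — no error.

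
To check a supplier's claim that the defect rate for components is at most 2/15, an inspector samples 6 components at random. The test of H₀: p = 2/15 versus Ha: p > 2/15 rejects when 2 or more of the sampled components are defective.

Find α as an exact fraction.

Under H₀, Y ~ Binomial(6, 2/15); the Type I error rate is P(Y ≥ 2).
Via the complement, α = 1 − Σ_{j=0}^{1} C(6,j)(2/15)^j(13/15)^{6-j} = 84332/455625.

84332/455625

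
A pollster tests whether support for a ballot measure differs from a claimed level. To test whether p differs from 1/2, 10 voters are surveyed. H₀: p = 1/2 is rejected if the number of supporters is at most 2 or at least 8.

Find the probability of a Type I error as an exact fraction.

7/64

Under H₀, S ~ Binomial(10, 1/2); α is the probability of landing in either tail, P(S ≤ 2) + P(S ≥ 8).
Each tail has probability (1 + 10 + 45)/1024; doubling gives α = 112/1024 = 7/64.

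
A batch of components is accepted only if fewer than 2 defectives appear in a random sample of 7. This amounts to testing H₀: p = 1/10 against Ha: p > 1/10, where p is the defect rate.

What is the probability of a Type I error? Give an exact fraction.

α = P(reject H₀ | H₀ true) = P(K ≥ 2 | p = 1/10), K ~ Binomial(7, 1/10).
Via the complement, α = 1 − Σ_{j=0}^{1} C(7,j)(1/10)^j(9/10)^{7-j} = 93559/625000.

93559/625000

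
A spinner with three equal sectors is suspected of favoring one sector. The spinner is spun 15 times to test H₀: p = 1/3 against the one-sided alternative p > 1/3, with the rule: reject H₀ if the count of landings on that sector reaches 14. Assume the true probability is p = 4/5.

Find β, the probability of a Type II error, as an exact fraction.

25417304461/30517578125

β = P(fail to reject H₀ | Ha true) = P(Y ≤ 13 | p = 4/5), Y ~ Binomial(15, 4/5).
Equivalently, β = 1 − P(Y ≥ 14) = 25417304461/30517578125.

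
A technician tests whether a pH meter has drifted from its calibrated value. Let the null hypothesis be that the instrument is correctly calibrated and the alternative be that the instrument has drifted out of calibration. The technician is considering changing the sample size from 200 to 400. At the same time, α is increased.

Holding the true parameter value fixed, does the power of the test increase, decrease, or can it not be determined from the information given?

It increases.

Increasing n separates the H₀ and Ha sampling distributions, so under Ha fewer outcomes land in the acceptance region. Relaxing α lowers the evidence threshold; under Ha, outcomes that previously fell short now trigger rejection. Both changes push β in the same direction.
Since power = 1 − β and β decreases, power increases.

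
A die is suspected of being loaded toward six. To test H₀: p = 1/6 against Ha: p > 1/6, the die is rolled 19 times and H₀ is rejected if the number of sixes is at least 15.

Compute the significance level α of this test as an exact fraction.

Under H₀, Y ~ Binomial(19, 1/6), and α = P(Y ≥ 15).
Adding the binomial terms for j = 15 through 19 with p = 1/6 yields 212333/50779978334208.

212333/50779978334208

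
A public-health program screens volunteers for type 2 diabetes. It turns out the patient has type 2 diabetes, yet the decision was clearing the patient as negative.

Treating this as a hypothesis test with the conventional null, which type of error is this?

Type II error

The null hypothesis here is that the patient does not have type 2 diabetes.
'Clearing the patient as negative' corresponds to failing to reject H₀.
H₀ was not rejected but H₀ is false — a Type II error (false negative).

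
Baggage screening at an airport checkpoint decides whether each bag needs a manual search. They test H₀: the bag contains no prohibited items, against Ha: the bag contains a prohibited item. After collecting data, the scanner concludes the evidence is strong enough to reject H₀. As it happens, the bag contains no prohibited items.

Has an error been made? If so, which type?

Type I error

H₀ was rejected, but H₀ is actually true.
Rejecting a true null hypothesis is a Type I error (false positive).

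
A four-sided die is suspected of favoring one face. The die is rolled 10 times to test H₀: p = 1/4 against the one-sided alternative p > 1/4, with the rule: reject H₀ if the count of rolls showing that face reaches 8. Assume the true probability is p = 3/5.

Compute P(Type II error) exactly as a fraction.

8131936/9765625

β = P(fail to reject H₀ | Ha true) = P(X ≤ 7 | p = 3/5), X ~ Binomial(10, 3/5).
Adding the binomial probabilities P(X=0)+…+P(X=7) at p = 3/5 gives 8131936/9765625.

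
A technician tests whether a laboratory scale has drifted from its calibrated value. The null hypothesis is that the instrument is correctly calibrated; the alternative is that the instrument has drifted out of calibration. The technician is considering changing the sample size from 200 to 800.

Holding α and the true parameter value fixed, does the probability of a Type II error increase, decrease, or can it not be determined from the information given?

It decreases.

More data shrinks sampling variability; the test statistic under Ha concentrates further from the null value, making rejection more likely.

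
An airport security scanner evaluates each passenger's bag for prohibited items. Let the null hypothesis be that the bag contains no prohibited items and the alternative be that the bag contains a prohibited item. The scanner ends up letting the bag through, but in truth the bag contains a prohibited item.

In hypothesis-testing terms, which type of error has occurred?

Type II error

'Letting the bag through' corresponds to failing to reject H₀.
H₀ was not rejected but H₀ is false — a Type II error (false negative).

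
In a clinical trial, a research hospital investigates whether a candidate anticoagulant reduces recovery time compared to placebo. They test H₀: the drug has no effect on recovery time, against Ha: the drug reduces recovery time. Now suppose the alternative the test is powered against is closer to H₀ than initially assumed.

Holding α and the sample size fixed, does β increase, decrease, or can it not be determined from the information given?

A smaller true effect puts the Ha sampling distribution closer to H₀, so more of it falls in the non-rejection region.

It increases.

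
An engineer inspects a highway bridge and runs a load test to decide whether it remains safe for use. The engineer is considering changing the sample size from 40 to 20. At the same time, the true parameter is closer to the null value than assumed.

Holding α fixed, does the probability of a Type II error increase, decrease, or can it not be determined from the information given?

It increases.

A smaller sample increases the standard error, so the sampling distributions under H₀ and Ha overlap more. A smaller true effect puts the Ha sampling distribution closer to H₀, so more of it falls in the non-rejection region. Both changes push β in the same direction.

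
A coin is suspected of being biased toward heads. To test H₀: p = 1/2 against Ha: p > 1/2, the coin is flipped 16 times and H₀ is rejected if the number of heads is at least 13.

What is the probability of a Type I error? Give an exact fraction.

The Type I error probability is α = P(X ≥ 13) computed under H₀, where X ~ Binomial(16, 1/2).
Summing the upper tail: (560 + 120 + 16 + 1) / 2^16 = 697/65536.

697/65536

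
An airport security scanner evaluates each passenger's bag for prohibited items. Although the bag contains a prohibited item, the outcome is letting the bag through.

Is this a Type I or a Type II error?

The null hypothesis here is that the bag contains no prohibited items.
'Letting the bag through' corresponds to failing to reject H₀.
H₀ was not rejected but H₀ is false — a Type II error (false negative).

Type II error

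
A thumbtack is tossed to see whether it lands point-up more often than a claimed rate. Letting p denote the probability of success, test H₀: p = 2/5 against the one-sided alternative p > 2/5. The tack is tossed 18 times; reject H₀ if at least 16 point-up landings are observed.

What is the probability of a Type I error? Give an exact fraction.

97583104/3814697265625

The Type I error probability is α = P(K ≥ 16) computed under H₀, where K ~ Binomial(18, 2/5).
Summing C(18,j)(2/5)^j(3/5)^{18−j} for j = 16,…,18 gives 97583104/3814697265625.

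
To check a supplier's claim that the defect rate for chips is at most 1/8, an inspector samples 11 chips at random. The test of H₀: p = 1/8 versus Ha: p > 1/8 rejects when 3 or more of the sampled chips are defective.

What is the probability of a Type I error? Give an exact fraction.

The significance level is the probability, assuming p = 1/8, of seeing 3 or more defectives in 11 draws.
α = 1 − P(K ≤ 2) = 1 − 7304002867/8589934592 = 1285931725/8589934592.

1285931725/8589934592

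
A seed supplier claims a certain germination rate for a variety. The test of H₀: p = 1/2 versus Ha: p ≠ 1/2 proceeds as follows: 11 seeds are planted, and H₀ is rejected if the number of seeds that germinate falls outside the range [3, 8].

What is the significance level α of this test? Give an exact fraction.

The significance level is the null-hypothesis probability of the rejection region {≤2} ∪ {≥9}.
By symmetry, α = 2·P(K ≤ 2) = 2·(1 + 11 + 55)/2048 = 134/2048 = 67/1024.

67/1024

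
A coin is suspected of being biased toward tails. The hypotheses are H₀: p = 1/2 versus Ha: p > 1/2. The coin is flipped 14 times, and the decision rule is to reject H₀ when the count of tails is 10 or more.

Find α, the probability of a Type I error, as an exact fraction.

1471/16384

Under H₀, S ~ Binomial(14, 1/2), and α = P(S ≥ 10).
That's C(14,10) + C(14,11) + C(14,12) + C(14,13) + C(14,14) over 2^14, i.e. (1001 + 364 + 91 + 14 + 1)/16384 = 1471/16384.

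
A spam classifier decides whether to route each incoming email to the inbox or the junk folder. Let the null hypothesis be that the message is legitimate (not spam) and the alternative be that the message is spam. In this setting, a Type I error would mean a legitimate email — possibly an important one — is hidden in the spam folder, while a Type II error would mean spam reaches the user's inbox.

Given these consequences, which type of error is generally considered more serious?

Type I error

The Type I consequence (a legitimate email — possibly an important one — is hidden in the spam folder) is more severe than the Type II consequence (spam reaches the user's inbox).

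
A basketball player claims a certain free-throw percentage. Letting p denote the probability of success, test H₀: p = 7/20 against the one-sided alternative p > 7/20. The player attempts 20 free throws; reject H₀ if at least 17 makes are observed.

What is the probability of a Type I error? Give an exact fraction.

637973598365478054631/104857600000000000000000000

α = P(reject H₀ | H₀ true) = P(S ≥ 17 | p = 7/20), with S ~ Binomial(20, 7/20).
Summing C(20,j)(7/20)^j(13/20)^{20−j} for j = 17,…,20 gives 637973598365478054631/104857600000000000000000000.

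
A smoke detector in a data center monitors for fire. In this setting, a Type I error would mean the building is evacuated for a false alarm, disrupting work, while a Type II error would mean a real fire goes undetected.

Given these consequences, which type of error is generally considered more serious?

Type II error

The Type II consequence (a real fire goes undetected) is more severe than the Type I consequence (the building is evacuated for a false alarm, disrupting work).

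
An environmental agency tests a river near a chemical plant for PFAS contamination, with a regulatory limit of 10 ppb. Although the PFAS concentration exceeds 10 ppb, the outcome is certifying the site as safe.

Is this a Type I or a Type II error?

The null hypothesis here is that the PFAS concentration is at or below 10 ppb (safe).
'Certifying the site as safe' corresponds to failing to reject H₀.
H₀ was not rejected but H₀ is false — a Type II error (false negative).

Type II error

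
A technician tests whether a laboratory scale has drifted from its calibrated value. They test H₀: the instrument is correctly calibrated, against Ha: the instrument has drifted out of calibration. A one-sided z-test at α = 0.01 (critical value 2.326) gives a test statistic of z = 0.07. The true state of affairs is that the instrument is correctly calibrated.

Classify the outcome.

Since z = 0.07 ≤ z* = 2.326, H₀ is not rejected.
H₀ is true (actually the instrument is correctly calibrated).
The decision matches the true state — no error.

No error — this is a correct decision.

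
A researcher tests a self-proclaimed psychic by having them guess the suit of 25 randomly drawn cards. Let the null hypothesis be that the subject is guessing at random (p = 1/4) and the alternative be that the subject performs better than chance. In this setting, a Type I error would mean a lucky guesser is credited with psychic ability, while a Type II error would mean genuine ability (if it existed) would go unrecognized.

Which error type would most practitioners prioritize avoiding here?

Type I error

The Type I consequence (a lucky guesser is credited with psychic ability) is more severe than the Type II consequence (genuine ability (if it existed) would go unrecognized).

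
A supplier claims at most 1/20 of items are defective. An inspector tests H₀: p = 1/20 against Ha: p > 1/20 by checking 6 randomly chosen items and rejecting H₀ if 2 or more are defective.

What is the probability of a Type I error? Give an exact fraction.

83901/2560000

Under H₀, K ~ Binomial(6, 1/20); the Type I error rate is P(K ≥ 2).
Via the complement, α = 1 − Σ_{j=0}^{1} C(6,j)(1/20)^j(19/20)^{6-j} = 83901/2560000.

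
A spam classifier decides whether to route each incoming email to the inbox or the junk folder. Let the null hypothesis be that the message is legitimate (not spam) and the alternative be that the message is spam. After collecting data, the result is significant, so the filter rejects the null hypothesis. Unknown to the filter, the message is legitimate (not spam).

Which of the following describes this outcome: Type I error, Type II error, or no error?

H₀ was rejected, but H₀ is actually true.
Rejecting a true null hypothesis is a Type I error (false positive).

Type I error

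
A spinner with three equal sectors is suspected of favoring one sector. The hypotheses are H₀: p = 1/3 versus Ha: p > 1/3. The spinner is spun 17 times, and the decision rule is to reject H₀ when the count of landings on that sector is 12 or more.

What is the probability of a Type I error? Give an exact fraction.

80705/43046721

The Type I error probability is α = P(Y ≥ 12) computed under H₀, where Y ~ Binomial(17, 1/3).
P(Y ≥ 12) = Σ_{j=12}^{17} C(17,j)·(1/3)^j·(2/3)^{17-j} = 80705/43046721.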